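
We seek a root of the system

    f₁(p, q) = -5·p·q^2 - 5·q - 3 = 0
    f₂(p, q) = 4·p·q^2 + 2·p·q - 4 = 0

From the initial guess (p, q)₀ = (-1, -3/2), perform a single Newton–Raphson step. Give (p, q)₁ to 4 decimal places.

(4.6667, -3.9000)

At (-1, -3/2): F = (15.7500, -10.0000).
Jacobian J = [[-5·q^2, -10·p·q - 5], [4·q^2 + 2·q, 8·p·q + 2·p]].
At the point, J = [[-11.2500, -20.0000], [6.0000, 10.0000]] (det J = 7.5000).
Solving J·Δ = −F gives Δ = (5.6667, -2.4000).
Then the next iterate is (p, q)₁ = (4.6667, -3.9000).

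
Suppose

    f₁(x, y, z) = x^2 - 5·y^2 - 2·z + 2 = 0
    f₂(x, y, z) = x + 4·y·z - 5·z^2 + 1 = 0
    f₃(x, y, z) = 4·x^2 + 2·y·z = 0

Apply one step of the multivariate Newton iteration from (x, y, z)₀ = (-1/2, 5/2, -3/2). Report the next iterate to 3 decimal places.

(-0.347, 1.393, -0.742)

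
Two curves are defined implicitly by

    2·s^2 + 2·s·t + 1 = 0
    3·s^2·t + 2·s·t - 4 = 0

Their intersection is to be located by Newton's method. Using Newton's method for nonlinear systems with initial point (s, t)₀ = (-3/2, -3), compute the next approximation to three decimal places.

(-1.979, 3.750)

At (-3/2, -3): F = (14.500, -15.250).
Jacobian J = [[4·s + 2·t, 2·s], [6·s·t + 2·t, 3·s^2 + 2·s]].
At the point, J = [[-12.000, -3.000], [21.000, 3.750]] (det J = 18.000).
Solving J·Δ = −F gives Δ = (-0.479, 6.750).
Then the next iterate is (s, t)₁ = (-1.979, 3.750).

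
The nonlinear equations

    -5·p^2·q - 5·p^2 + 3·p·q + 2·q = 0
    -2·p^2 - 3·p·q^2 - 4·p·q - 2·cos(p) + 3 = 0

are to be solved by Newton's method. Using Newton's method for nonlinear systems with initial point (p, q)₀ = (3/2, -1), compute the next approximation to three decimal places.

(0.633, -1.821)

At (3/2, -1): F = (-6.500, -0.14147).
Jacobian J = [[-10·p·q - 10·p + 3·q, -5·p^2 + 3·p + 2], [-4·p - 3·q^2 - 4·q + 2·sin(p), -6·p·q - 4·p]].
At the point, J = [[-3.000, -4.750], [-3.00501, 3.000]] (det J = -23.27380).
Solving J·Δ = −F gives Δ = (-0.867, -0.821).
Then the next iterate is (p, q)₁ = (0.633, -1.821).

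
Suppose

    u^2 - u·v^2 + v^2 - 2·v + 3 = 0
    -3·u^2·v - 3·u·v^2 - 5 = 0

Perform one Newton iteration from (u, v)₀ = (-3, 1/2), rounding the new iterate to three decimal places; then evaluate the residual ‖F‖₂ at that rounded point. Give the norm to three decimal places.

7.012

At (-3, 1/2): F = (12.000, -16.250).
Jacobian J = [[2·u - v^2, -2·u·v + 2·v - 2], [-6·u·v - 3·v^2, -3·u^2 - 6·u·v]].
At the point, J = [[-6.250, 2.000], [8.250, -18.000]] (det J = 96.000).
Solving J·Δ = −F gives Δ = (1.911, -0.027).
Then the next iterate is (u, v)₁ = (-1.089, 0.473).
Re-evaluating at (-1.089, 0.473): F = (3.70729, -5.95190), so ‖F‖₂ = 7.012.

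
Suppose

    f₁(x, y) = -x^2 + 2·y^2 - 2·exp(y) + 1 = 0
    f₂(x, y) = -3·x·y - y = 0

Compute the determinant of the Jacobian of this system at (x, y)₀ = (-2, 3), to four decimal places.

J = [[-2·x, 4·y - 2·exp(y)], [-3·y, -3·x - 1]].
At the point, J = [[4.0000, -28.171074], [-9.0000, 5.0000]].
det J = -233.5397.

-233.5397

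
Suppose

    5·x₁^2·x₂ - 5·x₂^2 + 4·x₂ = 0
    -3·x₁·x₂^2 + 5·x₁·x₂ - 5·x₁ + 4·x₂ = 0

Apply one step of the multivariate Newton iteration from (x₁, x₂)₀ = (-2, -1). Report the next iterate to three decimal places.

(0.756, -1.768)

At (-2, -1): F = (-29.000, 22.000).
Jacobian J = [[10·x₁·x₂, 5·x₁^2 - 10·x₂ + 4], [-3·x₂^2 + 5·x₂ - 5, -6·x₁·x₂ + 5·x₁ + 4]].
At the point, J = [[20.000, 34.000], [-13.000, -18.000]] (det J = 82.000).
Solving J·Δ = −F gives Δ = (2.756, -0.768).
Then the next iterate is (x₁, x₂)₁ = (0.756, -1.768).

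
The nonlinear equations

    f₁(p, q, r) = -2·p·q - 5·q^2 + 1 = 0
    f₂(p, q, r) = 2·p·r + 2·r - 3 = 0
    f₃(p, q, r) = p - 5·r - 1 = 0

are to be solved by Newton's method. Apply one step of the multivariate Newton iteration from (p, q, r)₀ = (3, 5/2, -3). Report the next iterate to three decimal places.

(3.045, 1.033, 0.409)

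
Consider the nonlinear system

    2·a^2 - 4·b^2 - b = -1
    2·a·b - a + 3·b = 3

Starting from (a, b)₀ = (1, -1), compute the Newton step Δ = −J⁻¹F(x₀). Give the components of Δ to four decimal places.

At (1, -1): F = (0.0000, -9.0000).
Jacobian J = [[4·a, -8·b - 1], [2·b - 1, 2·a + 3]].
At the point, J = [[4.0000, 7.0000], [-3.0000, 5.0000]] (det J = 41.0000).
Solving J·Δ = −F gives Δ = (-1.5366, 0.8780).

(-1.5366, 0.8780)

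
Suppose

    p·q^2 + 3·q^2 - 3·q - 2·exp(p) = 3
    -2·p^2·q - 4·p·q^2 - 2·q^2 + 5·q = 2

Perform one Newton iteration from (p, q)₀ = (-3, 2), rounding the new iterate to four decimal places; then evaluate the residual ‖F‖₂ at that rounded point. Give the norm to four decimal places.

At (-3, 2): F = (-9.099574, 12.0000).
Jacobian J = [[q^2 - 2·exp(p), 2·p·q + 6·q - 3], [-4·p·q - 4·q^2, -2·p^2 - 8·p·q - 4·q + 5]].
At the point, J = [[3.900426, -3.0000], [8.0000, 27.0000]] (det J = 129.311498).
Solving J·Δ = −F gives Δ = (1.6216, -0.9249).
Then the next iterate is (p, q)₁ = (-1.3784, 1.0751).
Re-evaluating at (-1.3784, 1.0751): F = (-4.854953, 3.351308), so ‖F‖₂ = 5.8993.

5.8993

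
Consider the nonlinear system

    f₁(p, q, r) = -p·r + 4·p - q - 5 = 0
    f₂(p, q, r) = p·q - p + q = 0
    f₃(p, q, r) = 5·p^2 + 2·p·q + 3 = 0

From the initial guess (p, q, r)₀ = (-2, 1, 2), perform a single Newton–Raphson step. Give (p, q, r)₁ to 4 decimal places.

At (-2, 1, 2): F = (-10.0000, 1.0000, 19.0000).
Jacobian J = [[-r + 4, -1, -p], [q - 1, p + 1, 0], [10·p + 2·q, 2·p, 0]].
At the point, J = [[2.0000, -1.0000, 2.0000], [0.0000, -1.0000, 0.0000], [-18.0000, -4.0000, 0.0000]] (det J = -36.0000).
Solving J·Δ = −F gives Δ = (0.8333, 1.0000, 4.6667).
Then the next iterate is (p, q, r)₁ = (-1.1667, 2.0000, 6.6667).

(-1.1667, 2.0000, 6.6667)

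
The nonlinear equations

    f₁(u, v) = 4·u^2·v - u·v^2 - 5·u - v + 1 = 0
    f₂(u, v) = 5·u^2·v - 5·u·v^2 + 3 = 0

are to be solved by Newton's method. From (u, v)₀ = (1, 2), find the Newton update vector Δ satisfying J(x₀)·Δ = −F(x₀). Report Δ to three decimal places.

(0.219, -0.467)

At (1, 2): F = (-2.000, -7.000).
Jacobian J = [[8·u·v - v^2 - 5, 4·u^2 - 2·u·v - 1], [10·u·v - 5·v^2, 5·u^2 - 10·u·v]].
At the point, J = [[7.000, -1.000], [0.000, -15.000]] (det J = -105.000).
Solving J·Δ = −F gives Δ = (0.219, -0.467).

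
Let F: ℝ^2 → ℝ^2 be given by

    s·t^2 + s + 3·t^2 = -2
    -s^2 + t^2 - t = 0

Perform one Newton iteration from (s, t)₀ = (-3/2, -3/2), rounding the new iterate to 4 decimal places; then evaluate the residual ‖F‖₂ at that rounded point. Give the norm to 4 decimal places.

2756.7902

At (-3/2, -3/2): F = (3.8750, 1.5000).
Jacobian J = [[t^2 + 1, 2·s·t + 6·t], [-2·s, 2·t - 1]].
At the point, J = [[3.2500, -4.5000], [3.0000, -4.0000]] (det J = 0.5000).
Solving J·Δ = −F gives Δ = (17.5000, 13.5000).
Then the next iterate is (s, t)₁ = (16.0000, 12.0000).
Re-evaluating at (16.0000, 12.0000): F = (2754.0000, -124.0000), so ‖F‖₂ = 2756.7902.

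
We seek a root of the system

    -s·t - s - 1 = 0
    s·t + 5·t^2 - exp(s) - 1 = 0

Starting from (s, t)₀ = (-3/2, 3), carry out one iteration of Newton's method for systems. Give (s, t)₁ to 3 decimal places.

At (-3/2, 3): F = (5.000, 39.27687).
Jacobian J = [[-t - 1, -s], [t - exp(s), s + 10·t]].
At the point, J = [[-4.000, 1.500], [2.77687, 28.500]] (det J = -118.16530).
Solving J·Δ = −F gives Δ = (0.707, -1.447).
Then the next iterate is (s, t)₁ = (-0.793, 1.553).

(-0.793, 1.553)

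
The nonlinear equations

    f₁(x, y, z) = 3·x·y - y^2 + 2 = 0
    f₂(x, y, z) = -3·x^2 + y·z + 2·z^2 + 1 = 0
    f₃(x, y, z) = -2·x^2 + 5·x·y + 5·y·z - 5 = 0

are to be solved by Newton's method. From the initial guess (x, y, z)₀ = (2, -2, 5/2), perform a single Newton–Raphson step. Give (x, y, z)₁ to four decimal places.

(0.4965, -1.5021, 0.5266)

At (2, -2, 5/2): F = (-14.0000, -3.5000, -58.0000).
Jacobian J = [[3·y, 3·x - 2·y, 0], [-6·x, z, y + 4·z], [-4·x + 5·y, 5·x + 5·z, 5·y]].
At the point, J = [[-6.0000, 10.0000, 0.0000], [-12.0000, 2.5000, 8.0000], [-18.0000, 22.5000, -10.0000]] (det J = -1410.0000).
Solving J·Δ = −F gives Δ = (-1.5035, 0.4979, -1.9734).
Then the next iterate is (x, y, z)₁ = (0.4965, -1.5021, 0.5266).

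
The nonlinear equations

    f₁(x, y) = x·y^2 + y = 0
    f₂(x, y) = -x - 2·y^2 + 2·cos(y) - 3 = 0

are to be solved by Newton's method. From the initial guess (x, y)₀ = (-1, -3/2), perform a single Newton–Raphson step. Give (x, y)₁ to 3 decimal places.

(-0.793, -0.679)

At (-1, -3/2): F = (-3.750, -6.35853).
Jacobian J = [[y^2, 2·x·y + 1], [-1, -4·y - 2·sin(y)]].
At the point, J = [[2.250, 4.000], [-1.000, 7.99499]] (det J = 21.98873).
Solving J·Δ = −F gives Δ = (0.207, 0.821).
Then the next iterate is (x, y)₁ = (-0.793, -0.679).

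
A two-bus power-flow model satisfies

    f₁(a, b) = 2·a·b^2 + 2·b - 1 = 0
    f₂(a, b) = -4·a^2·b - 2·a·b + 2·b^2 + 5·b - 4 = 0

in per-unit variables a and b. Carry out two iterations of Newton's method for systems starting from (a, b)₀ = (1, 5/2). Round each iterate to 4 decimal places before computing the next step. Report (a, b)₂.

At (1, 5/2): F = (16.5000, 6.0000).
Jacobian J = [[2·b^2, 4·a·b + 2], [-8·a·b - 2·b, -4·a^2 - 2·a + 4·b + 5]].
At the point, J = [[12.5000, 12.0000], [-25.0000, 9.0000]] (det J = 412.5000).
Solving J·Δ = −F gives Δ = (-0.1855, -1.1818).
Then the next iterate is (a, b)₁ = (0.8145, 1.3182).
Round to (0.8145, 1.3182) and repeat: F = (4.467034, 0.420925), J = [[3.475302, 6.294696], [-11.225791, 5.990159]].
Δ = (-0.2635, -0.5642), so (a, b)₂ = (0.5510, 0.7540).

(0.5510, 0.7540)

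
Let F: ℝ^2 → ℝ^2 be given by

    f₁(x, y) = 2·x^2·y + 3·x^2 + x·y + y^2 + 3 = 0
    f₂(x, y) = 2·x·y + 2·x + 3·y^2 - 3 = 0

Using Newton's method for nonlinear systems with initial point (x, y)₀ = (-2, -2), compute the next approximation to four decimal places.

(-6.9286, -0.5714)

At (-2, -2): F = (7.0000, 13.0000).
Jacobian J = [[4·x·y + 6·x + y, 2·x^2 + x + 2·y], [2·y + 2, 2·x + 6·y]].
At the point, J = [[2.0000, 2.0000], [-2.0000, -16.0000]] (det J = -28.0000).
Solving J·Δ = −F gives Δ = (-4.9286, 1.4286).
Then the next iterate is (x, y)₁ = (-6.9286, -0.5714).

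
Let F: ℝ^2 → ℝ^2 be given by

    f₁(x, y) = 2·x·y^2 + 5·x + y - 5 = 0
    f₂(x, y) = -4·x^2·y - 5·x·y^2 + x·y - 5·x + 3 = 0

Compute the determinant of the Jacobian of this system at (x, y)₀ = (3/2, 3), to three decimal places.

369.500

J = [[2·y^2 + 5, 4·x·y + 1], [-8·x·y - 5·y^2 + y - 5, -4·x^2 - 10·x·y + x]].
At the point, J = [[23.000, 19.000], [-83.000, -52.500]].
det J = 369.500.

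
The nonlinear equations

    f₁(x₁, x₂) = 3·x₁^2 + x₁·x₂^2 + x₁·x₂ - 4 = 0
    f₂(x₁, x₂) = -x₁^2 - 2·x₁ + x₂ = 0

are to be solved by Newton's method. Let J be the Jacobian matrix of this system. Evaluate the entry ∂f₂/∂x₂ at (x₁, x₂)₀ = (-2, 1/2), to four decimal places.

∂f₂/∂x₂ = 1.
At (-2, 1/2) this is 1.0000.

1.0000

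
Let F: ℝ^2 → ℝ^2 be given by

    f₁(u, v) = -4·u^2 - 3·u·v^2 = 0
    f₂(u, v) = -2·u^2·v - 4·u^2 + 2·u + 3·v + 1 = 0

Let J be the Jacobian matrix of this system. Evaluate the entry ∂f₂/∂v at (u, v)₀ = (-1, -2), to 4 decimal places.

1.0000

∂f₂/∂v = -2·u^2 + 3.
At (-1, -2) this is 1.0000.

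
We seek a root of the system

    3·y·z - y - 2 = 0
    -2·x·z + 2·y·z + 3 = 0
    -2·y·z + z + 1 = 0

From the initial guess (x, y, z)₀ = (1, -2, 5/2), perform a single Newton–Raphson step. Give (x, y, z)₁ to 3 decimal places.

At (1, -2, 5/2): F = (-15.000, -12.000, 13.500).
Jacobian J = [[0, 3·z - 1, 3·y], [-2·z, 2·z, -2·x + 2·y], [0, -2·z, -2·y + 1]].
At the point, J = [[0.000, 6.500, -6.000], [-5.000, 5.000, -6.000], [0.000, -5.000, 5.000]] (det J = 12.500).
Solving J·Δ = −F gives Δ = (1.320, -2.400, -5.100).
Then the next iterate is (x, y, z)₁ = (2.320, -4.400, -2.600).

(2.320, -4.400, -2.600)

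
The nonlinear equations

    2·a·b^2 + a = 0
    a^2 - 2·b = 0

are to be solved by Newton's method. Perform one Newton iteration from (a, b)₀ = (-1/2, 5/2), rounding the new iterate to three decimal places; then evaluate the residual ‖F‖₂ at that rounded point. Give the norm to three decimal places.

0.959

At (-1/2, 5/2): F = (-6.750, -4.750).
Jacobian J = [[2·b^2 + 1, 4·a·b], [2·a, -2]].
At the point, J = [[13.500, -5.000], [-1.000, -2.000]] (det J = -32.000).
Solving J·Δ = −F gives Δ = (-0.320, -2.215).
Then the next iterate is (a, b)₁ = (-0.820, 0.285).
Re-evaluating at (-0.820, 0.285): F = (-0.95321, 0.10240), so ‖F‖₂ = 0.959.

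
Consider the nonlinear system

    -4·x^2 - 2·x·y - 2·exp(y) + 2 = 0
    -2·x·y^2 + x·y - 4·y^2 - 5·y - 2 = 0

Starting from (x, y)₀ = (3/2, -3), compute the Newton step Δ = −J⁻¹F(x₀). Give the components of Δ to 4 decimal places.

At (3/2, -3): F = (1.900426, -54.5000).
Jacobian J = [[-8·x - 2·y, -2·x - 2·exp(y)], [-2·y^2 + y, -4·x·y + x - 8·y - 5]].
At the point, J = [[-6.0000, -3.099574], [-21.0000, 38.5000]] (det J = -296.091057).
Solving J·Δ = −F gives Δ = (-0.3234, 1.2392).

(-0.3234, 1.2392)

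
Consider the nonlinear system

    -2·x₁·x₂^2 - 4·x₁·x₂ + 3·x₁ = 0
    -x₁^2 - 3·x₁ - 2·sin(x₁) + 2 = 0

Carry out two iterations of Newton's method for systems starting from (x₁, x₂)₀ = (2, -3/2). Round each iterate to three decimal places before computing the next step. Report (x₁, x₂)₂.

(0.375, -2.717)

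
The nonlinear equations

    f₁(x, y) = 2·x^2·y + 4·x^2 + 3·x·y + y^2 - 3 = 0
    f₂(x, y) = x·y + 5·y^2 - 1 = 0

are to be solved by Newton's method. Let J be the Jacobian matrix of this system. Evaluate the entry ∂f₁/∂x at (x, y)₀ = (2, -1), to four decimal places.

5.0000

∂f₁/∂x = 4·x·y + 8·x + 3·y.
At (2, -1) this is 5.0000.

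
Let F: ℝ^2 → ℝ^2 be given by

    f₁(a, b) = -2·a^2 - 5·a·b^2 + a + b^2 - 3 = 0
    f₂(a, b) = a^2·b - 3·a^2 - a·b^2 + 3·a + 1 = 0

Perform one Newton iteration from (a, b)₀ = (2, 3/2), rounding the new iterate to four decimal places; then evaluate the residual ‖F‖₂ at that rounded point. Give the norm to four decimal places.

At (2, 3/2): F = (-29.2500, -3.5000).
Jacobian J = [[-4·a - 5·b^2 + 1, -10·a·b + 2·b], [2·a·b - 6·a - b^2 + 3, a^2 - 2·a·b]].
At the point, J = [[-18.2500, -27.0000], [-5.2500, -2.0000]] (det J = -105.2500).
Solving J·Δ = −F gives Δ = (-0.3420, -0.8521).
Then the next iterate is (a, b)₁ = (1.6580, 0.6479).
Re-evaluating at (1.6580, 0.6479): F = (-9.900083, -1.187824), so ‖F‖₂ = 9.9711.

9.9711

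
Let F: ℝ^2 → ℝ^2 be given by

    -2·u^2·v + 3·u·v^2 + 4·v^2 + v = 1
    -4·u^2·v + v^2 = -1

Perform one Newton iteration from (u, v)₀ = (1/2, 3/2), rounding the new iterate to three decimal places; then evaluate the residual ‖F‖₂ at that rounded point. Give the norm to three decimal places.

2.789

At (1/2, 3/2): F = (12.125, 1.750).
Jacobian J = [[-4·u·v + 3·v^2, -2·u^2 + 6·u·v + 8·v + 1], [-8·u·v, -4·u^2 + 2·v]].
At the point, J = [[3.750, 17.000], [-6.000, 2.000]] (det J = 109.500).
Solving J·Δ = −F gives Δ = (0.050, -0.724).
Then the next iterate is (u, v)₁ = (0.550, 0.776).
Re-evaluating at (0.550, 0.776): F = (2.70881, 0.66322), so ‖F‖₂ = 2.789.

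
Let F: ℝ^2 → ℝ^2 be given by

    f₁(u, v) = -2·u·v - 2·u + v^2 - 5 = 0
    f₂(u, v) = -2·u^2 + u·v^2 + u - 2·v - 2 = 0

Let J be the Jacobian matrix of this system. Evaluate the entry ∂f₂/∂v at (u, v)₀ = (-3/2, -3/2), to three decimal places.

∂f₂/∂v = 2·u·v - 2.
At (-3/2, -3/2) this is 2.500.

2.500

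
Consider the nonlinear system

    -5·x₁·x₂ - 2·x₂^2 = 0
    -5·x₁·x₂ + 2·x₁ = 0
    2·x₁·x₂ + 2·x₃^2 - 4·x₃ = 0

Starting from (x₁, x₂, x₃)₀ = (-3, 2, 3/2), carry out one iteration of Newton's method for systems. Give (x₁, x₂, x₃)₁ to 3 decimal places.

(-1.277, 1.319, 2.761)

At (-3, 2, 3/2): F = (22.000, 24.000, -13.500).
Jacobian J = [[-5·x₂, -5·x₁ - 4·x₂, 0], [-5·x₂ + 2, -5·x₁, 0], [2·x₂, 2·x₁, 4·x₃ - 4]].
At the point, J = [[-10.000, 7.000, 0.000], [-8.000, 15.000, 0.000], [4.000, -6.000, 2.000]] (det J = -188.000).
Solving J·Δ = −F gives Δ = (1.723, -0.681, 1.261).
Then the next iterate is (x₁, x₂, x₃)₁ = (-1.277, 1.319, 2.761).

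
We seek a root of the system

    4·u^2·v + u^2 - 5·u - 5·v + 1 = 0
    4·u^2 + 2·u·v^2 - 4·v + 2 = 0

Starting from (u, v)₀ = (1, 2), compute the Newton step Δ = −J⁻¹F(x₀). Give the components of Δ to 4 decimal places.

(0.2059, -2.3235)

At (1, 2): F = (-5.0000, 6.0000).
Jacobian J = [[8·u·v + 2·u - 5, 4·u^2 - 5], [8·u + 2·v^2, 4·u·v - 4]].
At the point, J = [[13.0000, -1.0000], [16.0000, 4.0000]] (det J = 68.0000).
Solving J·Δ = −F gives Δ = (0.2059, -2.3235).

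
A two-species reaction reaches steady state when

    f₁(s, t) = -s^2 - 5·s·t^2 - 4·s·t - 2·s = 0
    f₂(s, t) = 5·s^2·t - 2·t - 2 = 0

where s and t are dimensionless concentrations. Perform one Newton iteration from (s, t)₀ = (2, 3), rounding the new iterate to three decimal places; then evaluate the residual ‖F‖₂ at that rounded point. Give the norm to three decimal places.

38.669

At (2, 3): F = (-122.000, 52.000).
Jacobian J = [[-2·s - 5·t^2 - 4·t - 2, -10·s·t - 4·s], [10·s·t, 5·s^2 - 2]].
At the point, J = [[-63.000, -68.000], [60.000, 18.000]] (det J = 2946.000).
Solving J·Δ = −F gives Δ = (-0.455, -1.373).
Then the next iterate is (s, t)₁ = (1.545, 1.627).
Re-evaluating at (1.545, 1.627): F = (-35.98096, 14.16445), so ‖F‖₂ = 38.669.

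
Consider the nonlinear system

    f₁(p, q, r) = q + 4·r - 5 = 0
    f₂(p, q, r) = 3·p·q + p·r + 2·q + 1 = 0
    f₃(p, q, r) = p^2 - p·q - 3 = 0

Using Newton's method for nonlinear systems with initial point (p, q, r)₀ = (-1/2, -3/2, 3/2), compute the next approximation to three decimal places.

(0.552, 4.448, 0.138)

At (-1/2, -3/2, 3/2): F = (-0.500, -0.500, -3.500).
Jacobian J = [[0, 1, 4], [3·q + r, 3·p + 2, p], [2·p - q, -p, 0]].
At the point, J = [[0.000, 1.000, 4.000], [-3.000, 0.500, -0.500], [0.500, 0.500, 0.000]] (det J = -7.250).
Solving J·Δ = −F gives Δ = (1.052, 5.948, -1.362).
Then the next iterate is (p, q, r)₁ = (0.552, 4.448, 0.138).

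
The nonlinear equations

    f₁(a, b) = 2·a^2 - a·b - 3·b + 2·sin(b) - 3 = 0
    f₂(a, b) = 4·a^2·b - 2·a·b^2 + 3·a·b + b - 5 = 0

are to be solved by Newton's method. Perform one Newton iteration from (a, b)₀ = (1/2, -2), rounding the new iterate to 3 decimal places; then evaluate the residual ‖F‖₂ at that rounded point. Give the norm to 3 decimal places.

At (1/2, -2): F = (2.68141, -16.000).
Jacobian J = [[4·a - b, -a + 2·cos(b) - 3], [8·a·b - 2·b^2 + 3·b, 4·a^2 - 4·a·b + 3·a + 1]].
At the point, J = [[4.000, -4.33229], [-22.000, 7.500]] (det J = -65.31046).
Solving J·Δ = −F gives Δ = (-0.753, -0.077).
Then the next iterate is (a, b)₁ = (-0.253, -2.077).
Re-evaluating at (-0.253, -2.077): F = (1.08435, -3.84950), so ‖F‖₂ = 3.999.

3.999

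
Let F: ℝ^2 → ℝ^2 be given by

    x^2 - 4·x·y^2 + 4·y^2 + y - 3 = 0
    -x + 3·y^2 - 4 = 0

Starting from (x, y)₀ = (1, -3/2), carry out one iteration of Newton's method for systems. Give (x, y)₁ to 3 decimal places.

At (1, -3/2): F = (-3.500, 1.750).
Jacobian J = [[2·x - 4·y^2, -8·x·y + 8·y + 1], [-1, 6·y]].
At the point, J = [[-7.000, 1.000], [-1.000, -9.000]] (det J = 64.000).
Solving J·Δ = −F gives Δ = (-0.465, 0.246).
Then the next iterate is (x, y)₁ = (0.535, -1.254).

(0.535, -1.254)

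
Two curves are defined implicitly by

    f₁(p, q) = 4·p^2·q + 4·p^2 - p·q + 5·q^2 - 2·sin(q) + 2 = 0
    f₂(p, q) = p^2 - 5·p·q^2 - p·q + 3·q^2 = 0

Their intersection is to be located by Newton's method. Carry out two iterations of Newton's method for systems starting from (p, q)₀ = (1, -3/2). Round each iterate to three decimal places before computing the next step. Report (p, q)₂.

(0.088, 0.430)

At (1, -3/2): F = (14.74499, -2.000).
Jacobian J = [[8·p·q + 8·p - q, 4·p^2 - p + 10·q - 2·cos(q)], [2·p - 5·q^2 - q, -10·p·q - p + 6·q]].
At the point, J = [[-2.500, -12.14147], [-7.750, 5.000]] (det J = -106.59643).
Solving J·Δ = −F gives Δ = (0.464, 1.119).
Then the next iterate is (p, q)₁ = (1.464, -0.381).
Round to (1.464, -0.381) and repeat: F = (9.33409, 2.07398), J = [[7.63073, 1.44260], [2.58319, 1.82784]].
Δ = (-1.376, 0.811), so (p, q)₂ = (0.088, 0.430).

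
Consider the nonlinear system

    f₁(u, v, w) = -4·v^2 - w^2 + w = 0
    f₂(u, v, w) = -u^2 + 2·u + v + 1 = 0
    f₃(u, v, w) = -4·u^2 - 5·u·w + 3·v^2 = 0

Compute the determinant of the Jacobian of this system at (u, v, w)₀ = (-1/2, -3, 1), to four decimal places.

-127.0000

J = [[0, -8·v, -2·w + 1], [-2·u + 2, 1, 0], [-8·u - 5·w, 6·v, -5·u]].
At the point, J = [[0.0000, 24.0000, -1.0000], [3.0000, 1.0000, 0.0000], [-1.0000, -18.0000, 2.5000]].
det J = -127.0000.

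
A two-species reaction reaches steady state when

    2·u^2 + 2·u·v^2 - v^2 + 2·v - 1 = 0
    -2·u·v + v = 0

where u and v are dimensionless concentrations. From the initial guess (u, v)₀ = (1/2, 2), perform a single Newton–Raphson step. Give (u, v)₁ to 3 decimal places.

At (1/2, 2): F = (3.500, 0.000).
Jacobian J = [[4·u + 2·v^2, 4·u·v - 2·v + 2], [-2·v, -2·u + 1]].
At the point, J = [[10.000, 2.000], [-4.000, 0.000]] (det J = 8.000).
Solving J·Δ = −F gives Δ = (0.000, -1.750).
Then the next iterate is (u, v)₁ = (0.500, 0.250).

(0.500, 0.250)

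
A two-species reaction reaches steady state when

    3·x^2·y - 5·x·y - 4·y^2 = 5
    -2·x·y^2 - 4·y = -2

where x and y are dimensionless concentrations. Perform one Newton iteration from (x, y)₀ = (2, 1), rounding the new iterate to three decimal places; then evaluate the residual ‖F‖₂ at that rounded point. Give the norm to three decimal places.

At (2, 1): F = (-7.000, -6.000).
Jacobian J = [[6·x·y - 5·y, 3·x^2 - 5·x - 8·y], [-2·y^2, -4·x·y - 4]].
At the point, J = [[7.000, -6.000], [-2.000, -12.000]] (det J = -96.000).
Solving J·Δ = −F gives Δ = (0.500, -0.583).
Then the next iterate is (x, y)₁ = (2.500, 0.417).
Re-evaluating at (2.500, 0.417): F = (-3.08931, -0.53744), so ‖F‖₂ = 3.136.

3.136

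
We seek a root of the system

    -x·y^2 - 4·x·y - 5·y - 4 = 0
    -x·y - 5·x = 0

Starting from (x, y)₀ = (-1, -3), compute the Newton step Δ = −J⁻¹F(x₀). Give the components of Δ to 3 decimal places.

(2.000, 2.000)

At (-1, -3): F = (8.000, 2.000).
Jacobian J = [[-y^2 - 4·y, -2·x·y - 4·x - 5], [-y - 5, -x]].
At the point, J = [[3.000, -7.000], [-2.000, 1.000]] (det J = -11.000).
Solving J·Δ = −F gives Δ = (2.000, 2.000).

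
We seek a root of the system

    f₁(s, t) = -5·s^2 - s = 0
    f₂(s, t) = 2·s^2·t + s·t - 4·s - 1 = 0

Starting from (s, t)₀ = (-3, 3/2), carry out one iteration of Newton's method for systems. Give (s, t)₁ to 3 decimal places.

(-1.552, 1.246)

At (-3, 3/2): F = (-42.000, 33.500).
Jacobian J = [[-10·s - 1, 0], [4·s·t + t - 4, 2·s^2 + s]].
At the point, J = [[29.000, 0.000], [-20.500, 15.000]] (det J = 435.000).
Solving J·Δ = −F gives Δ = (1.448, -0.254).
Then the next iterate is (s, t)₁ = (-1.552, 1.246).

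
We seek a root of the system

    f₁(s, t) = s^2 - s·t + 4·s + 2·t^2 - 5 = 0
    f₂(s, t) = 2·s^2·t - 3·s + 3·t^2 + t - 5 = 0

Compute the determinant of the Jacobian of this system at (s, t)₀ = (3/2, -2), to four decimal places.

-201.0000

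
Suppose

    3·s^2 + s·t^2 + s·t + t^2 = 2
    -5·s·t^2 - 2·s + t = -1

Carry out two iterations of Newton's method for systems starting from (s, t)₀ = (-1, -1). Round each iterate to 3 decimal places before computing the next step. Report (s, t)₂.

(-1.089, 1.345)

At (-1, -1): F = (2.000, 7.000).
Jacobian J = [[6·s + t^2 + t, 2·s·t + s + 2·t], [-5·t^2 - 2, -10·s·t + 1]].
At the point, J = [[-6.000, -1.000], [-7.000, -9.000]] (det J = 47.000).
Solving J·Δ = −F gives Δ = (0.234, 0.596).
Then the next iterate is (s, t)₁ = (-0.766, -0.404).
Round to (-0.766, -0.404) and repeat: F = (0.10792, 2.75312), J = [[-4.83678, -0.95507], [-2.81608, -2.09464]].
Δ = (-0.323, 1.749), so (s, t)₂ = (-1.089, 1.345).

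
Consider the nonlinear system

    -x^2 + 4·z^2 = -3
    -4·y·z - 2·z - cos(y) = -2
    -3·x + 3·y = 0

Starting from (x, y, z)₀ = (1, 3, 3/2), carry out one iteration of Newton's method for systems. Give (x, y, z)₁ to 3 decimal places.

At (1, 3, 3/2): F = (11.000, -18.01001, 6.000).
Jacobian J = [[-2·x, 0, 8·z], [0, -4·z + sin(y), -4·y - 2], [-3, 3, 0]].
At the point, J = [[-2.000, 0.000, 12.000], [0.000, -5.85888, -14.000], [-3.000, 3.000, 0.000]] (det J = -294.91968).
Solving J·Δ = −F gives Δ = (0.798, -1.202, -0.784).
Then the next iterate is (x, y, z)₁ = (1.798, 1.798, 0.716).

(1.798, 1.798, 0.716)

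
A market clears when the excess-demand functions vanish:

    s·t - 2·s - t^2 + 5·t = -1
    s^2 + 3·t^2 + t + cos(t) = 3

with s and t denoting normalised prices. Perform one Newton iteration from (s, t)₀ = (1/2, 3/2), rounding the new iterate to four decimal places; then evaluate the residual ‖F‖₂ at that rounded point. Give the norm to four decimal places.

38.1760

At (1/2, 3/2): F = (6.0000, 5.570737).
Jacobian J = [[t - 2, s - 2·t + 5], [2·s, 6·t - sin(t) + 1]].
At the point, J = [[-0.5000, 2.5000], [1.0000, 9.002505]] (det J = -7.001253).
Solving J·Δ = −F gives Δ = (5.7259, -1.2548).
Then the next iterate is (s, t)₁ = (6.2259, 0.2452).
Re-evaluating at (6.2259, 0.2452): F = (-8.759332, 37.157489), so ‖F‖₂ = 38.1760.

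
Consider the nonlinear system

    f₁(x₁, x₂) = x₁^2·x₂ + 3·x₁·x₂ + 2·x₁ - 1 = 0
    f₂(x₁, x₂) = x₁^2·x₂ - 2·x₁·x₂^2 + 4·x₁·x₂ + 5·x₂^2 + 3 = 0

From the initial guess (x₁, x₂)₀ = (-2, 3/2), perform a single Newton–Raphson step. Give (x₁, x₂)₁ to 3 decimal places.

(57.800, 12.450)

At (-2, 3/2): F = (-8.000, 17.250).
Jacobian J = [[2·x₁·x₂ + 3·x₂ + 2, x₁^2 + 3·x₁], [2·x₁·x₂ - 2·x₂^2 + 4·x₂, x₁^2 - 4·x₁·x₂ + 4·x₁ + 10·x₂]].
At the point, J = [[0.500, -2.000], [-4.500, 23.000]] (det J = 2.500).
Solving J·Δ = −F gives Δ = (59.800, 10.950).
Then the next iterate is (x₁, x₂)₁ = (57.800, 12.450).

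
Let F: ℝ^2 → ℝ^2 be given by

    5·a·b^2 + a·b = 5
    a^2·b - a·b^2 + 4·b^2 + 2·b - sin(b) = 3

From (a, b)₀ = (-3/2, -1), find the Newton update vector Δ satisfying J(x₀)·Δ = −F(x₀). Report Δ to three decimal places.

At (-3/2, -1): F = (-11.000, -0.90853).
Jacobian J = [[5·b^2 + b, 10·a·b + a], [2·a·b - b^2, a^2 - 2·a·b + 8·b - cos(b) + 2]].
At the point, J = [[4.000, 13.500], [2.000, -7.29030]] (det J = -56.16121).
Solving J·Δ = −F gives Δ = (1.646, 0.327).

(1.646, 0.327)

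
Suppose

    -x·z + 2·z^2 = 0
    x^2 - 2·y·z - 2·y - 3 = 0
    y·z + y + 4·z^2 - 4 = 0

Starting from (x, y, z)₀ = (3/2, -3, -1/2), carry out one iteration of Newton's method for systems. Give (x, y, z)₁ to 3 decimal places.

At (3/2, -3, -1/2): F = (1.250, 2.250, -4.500).
Jacobian J = [[-z, 0, -x + 4·z], [2·x, -2·z - 2, -2·y], [0, z + 1, y + 8·z]].
At the point, J = [[0.500, 0.000, -3.500], [3.000, -1.000, 6.000], [0.000, 0.500, -7.000]] (det J = -3.250).
Solving J·Δ = −F gives Δ = (5.173, 24.346, 1.096).
Then the next iterate is (x, y, z)₁ = (6.673, 21.346, 0.596).

(6.673, 21.346, 0.596)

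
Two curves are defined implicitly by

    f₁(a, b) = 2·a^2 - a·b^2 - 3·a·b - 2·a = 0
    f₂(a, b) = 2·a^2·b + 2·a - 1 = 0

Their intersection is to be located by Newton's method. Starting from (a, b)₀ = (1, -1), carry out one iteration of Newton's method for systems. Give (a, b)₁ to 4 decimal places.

(0.5000, -1.0000)

At (1, -1): F = (2.0000, -1.0000).
Jacobian J = [[4·a - b^2 - 3·b - 2, -2·a·b - 3·a], [4·a·b + 2, 2·a^2]].
At the point, J = [[4.0000, -1.0000], [-2.0000, 2.0000]] (det J = 6.0000).
Solving J·Δ = −F gives Δ = (-0.5000, 0.0000).
Then the next iterate is (a, b)₁ = (0.5000, -1.0000).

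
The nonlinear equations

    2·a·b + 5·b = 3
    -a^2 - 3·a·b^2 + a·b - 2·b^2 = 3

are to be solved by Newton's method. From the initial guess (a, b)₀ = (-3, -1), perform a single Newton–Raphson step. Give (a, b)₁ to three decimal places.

At (-3, -1): F = (-2.000, -2.000).
Jacobian J = [[2·b, 2·a + 5], [-2·a - 3·b^2 + b, -6·a·b + a - 4·b]].
At the point, J = [[-2.000, -1.000], [2.000, -17.000]] (det J = 36.000).
Solving J·Δ = −F gives Δ = (-0.889, -0.222).
Then the next iterate is (a, b)₁ = (-3.889, -1.222).

(-3.889, -1.222)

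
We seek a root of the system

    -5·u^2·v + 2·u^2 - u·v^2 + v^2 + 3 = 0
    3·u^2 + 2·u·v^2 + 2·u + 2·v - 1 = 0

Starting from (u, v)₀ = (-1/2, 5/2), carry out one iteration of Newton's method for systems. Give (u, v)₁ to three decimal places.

(-0.661, 1.049)

At (-1/2, 5/2): F = (9.750, -2.500).
Jacobian J = [[-10·u·v + 4·u - v^2, -5·u^2 - 2·u·v + 2·v], [6·u + 2·v^2 + 2, 4·u·v + 2]].
At the point, J = [[4.250, 6.250], [11.500, -3.000]] (det J = -84.625).
Solving J·Δ = −F gives Δ = (-0.161, -1.451).
Then the next iterate is (u, v)₁ = (-0.661, 1.049).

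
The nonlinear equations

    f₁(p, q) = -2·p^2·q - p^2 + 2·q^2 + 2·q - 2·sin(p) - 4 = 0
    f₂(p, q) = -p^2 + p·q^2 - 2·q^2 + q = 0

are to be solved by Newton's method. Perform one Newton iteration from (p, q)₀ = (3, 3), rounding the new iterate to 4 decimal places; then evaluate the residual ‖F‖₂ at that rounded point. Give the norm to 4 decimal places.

7.4380

At (3, 3): F = (-43.282240, 3.0000).
Jacobian J = [[-4·p·q - 2·p - 2·cos(p), -2·p^2 + 4·q + 2], [-2·p + q^2, 2·p·q - 4·q + 1]].
At the point, J = [[-40.020015, -4.0000], [3.0000, 7.0000]] (det J = -268.140105).
Solving J·Δ = −F gives Δ = (-1.0852, 0.0365).
Then the next iterate is (p, q)₁ = (1.9148, 3.0365).
Re-evaluating at (1.9148, 3.0365): F = (-7.302024, -1.415531), so ‖F‖₂ = 7.4380.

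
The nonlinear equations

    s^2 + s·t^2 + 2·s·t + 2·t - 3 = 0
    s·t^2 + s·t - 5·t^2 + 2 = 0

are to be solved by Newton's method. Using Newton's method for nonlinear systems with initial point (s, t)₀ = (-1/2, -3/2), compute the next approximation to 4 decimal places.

(-2.5732, -0.8013)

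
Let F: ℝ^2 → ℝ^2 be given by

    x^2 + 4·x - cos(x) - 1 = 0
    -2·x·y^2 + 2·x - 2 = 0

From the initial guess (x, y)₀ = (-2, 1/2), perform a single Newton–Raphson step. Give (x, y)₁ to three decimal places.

At (-2, 1/2): F = (-4.58385, -5.000).
Jacobian J = [[2·x + sin(x) + 4, 0], [-2·y^2 + 2, -4·x·y]].
At the point, J = [[-0.90930, 0.000], [1.500, 4.000]] (det J = -3.63719).
Solving J·Δ = −F gives Δ = (-5.041, 3.140).
Then the next iterate is (x, y)₁ = (-7.041, 3.640).

(-7.041, 3.640)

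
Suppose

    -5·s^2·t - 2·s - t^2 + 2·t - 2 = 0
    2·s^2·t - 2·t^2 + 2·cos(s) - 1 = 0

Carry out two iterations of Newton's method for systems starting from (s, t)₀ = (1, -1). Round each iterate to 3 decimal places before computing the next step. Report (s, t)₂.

(0.371, -0.348)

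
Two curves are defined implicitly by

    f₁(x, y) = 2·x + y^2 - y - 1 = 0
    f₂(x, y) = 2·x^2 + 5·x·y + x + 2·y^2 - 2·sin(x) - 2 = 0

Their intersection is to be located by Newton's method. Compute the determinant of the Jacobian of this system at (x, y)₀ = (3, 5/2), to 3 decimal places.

J = [[2, 2·y - 1], [4·x + 5·y - 2·cos(x) + 1, 5·x + 4·y]].
At the point, J = [[2.000, 4.000], [27.47998, 25.000]].
det J = -59.920.

-59.920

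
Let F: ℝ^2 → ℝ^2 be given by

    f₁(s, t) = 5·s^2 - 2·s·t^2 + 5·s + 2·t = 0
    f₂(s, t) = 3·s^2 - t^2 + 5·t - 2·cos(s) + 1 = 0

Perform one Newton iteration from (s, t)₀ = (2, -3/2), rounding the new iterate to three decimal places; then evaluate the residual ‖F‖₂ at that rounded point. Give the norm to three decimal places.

At (2, -3/2): F = (18.000, 4.08229).
Jacobian J = [[10·s - 2·t^2 + 5, -4·s·t + 2], [6·s + 2·sin(s), -2·t + 5]].
At the point, J = [[20.500, 14.000], [13.81859, 8.000]] (det J = -29.46033).
Solving J·Δ = −F gives Δ = (2.948, -5.602).
Then the next iterate is (s, t)₁ = (4.948, -7.102).
Re-evaluating at (4.948, -7.102): F = (-366.18893, -11.96717), so ‖F‖₂ = 366.384.

366.384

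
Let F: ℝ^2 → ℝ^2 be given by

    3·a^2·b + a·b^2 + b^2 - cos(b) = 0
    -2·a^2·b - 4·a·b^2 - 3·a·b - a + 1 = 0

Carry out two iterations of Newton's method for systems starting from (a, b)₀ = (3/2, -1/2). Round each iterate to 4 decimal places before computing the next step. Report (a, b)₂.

(-0.4579, 0.2163)

At (3/2, -1/2): F = (-3.627583, 2.5000).
Jacobian J = [[6·a·b + b^2, 3·a^2 + 2·a·b + 2·b + sin(b)], [-4·a·b - 4·b^2 - 3·b - 1, -2·a^2 - 8·a·b - 3·a]].
At the point, J = [[-4.2500, 3.770574], [2.5000, -3.0000]] (det J = 3.323564).
Solving J·Δ = −F gives Δ = (-0.4382, 0.4682).
Then the next iterate is (a, b)₁ = (1.0618, -0.0318).
Round to (1.0618, -0.0318) and repeat: F = (-1.104965, 0.106905), J = [[-0.201580, 3.219333], [-0.773584, -5.170117]].
Δ = (-1.5197, 0.2481), so (a, b)₂ = (-0.4579, 0.2163).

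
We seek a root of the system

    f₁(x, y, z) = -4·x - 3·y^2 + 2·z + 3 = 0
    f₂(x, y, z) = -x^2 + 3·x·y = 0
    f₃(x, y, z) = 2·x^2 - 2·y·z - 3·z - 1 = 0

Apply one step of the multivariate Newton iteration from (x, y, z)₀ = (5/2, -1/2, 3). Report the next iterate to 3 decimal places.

At (5/2, -1/2, 3): F = (-1.750, -10.000, 5.500).
Jacobian J = [[-4, -6·y, 2], [-2·x + 3·y, 3·x, 0], [4·x, -2·z, -2·y - 3]].
At the point, J = [[-4.000, 3.000, 2.000], [-6.500, 7.500, 0.000], [10.000, -6.000, -2.000]] (det J = -51.000).
Solving J·Δ = −F gives Δ = (0.074, 1.397, -1.074).
Then the next iterate is (x, y, z)₁ = (2.574, 0.897, 1.926).

(2.574, 0.897, 1.926)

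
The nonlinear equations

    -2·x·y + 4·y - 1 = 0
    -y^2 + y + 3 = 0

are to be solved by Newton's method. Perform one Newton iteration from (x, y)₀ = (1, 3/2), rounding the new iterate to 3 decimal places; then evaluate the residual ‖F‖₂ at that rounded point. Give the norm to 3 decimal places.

3.431

At (1, 3/2): F = (2.000, 2.250).
Jacobian J = [[-2·y, -2·x + 4], [0, -2·y + 1]].
At the point, J = [[-3.000, 2.000], [0.000, -2.000]] (det J = 6.000).
Solving J·Δ = −F gives Δ = (1.417, 1.125).
Then the next iterate is (x, y)₁ = (2.417, 2.625).
Re-evaluating at (2.417, 2.625): F = (-3.18925, -1.26562), so ‖F‖₂ = 3.431.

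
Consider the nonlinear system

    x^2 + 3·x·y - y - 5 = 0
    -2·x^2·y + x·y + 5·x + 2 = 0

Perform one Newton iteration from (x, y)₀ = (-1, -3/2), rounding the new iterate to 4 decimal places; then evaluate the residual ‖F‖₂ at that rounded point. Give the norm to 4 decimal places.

0.0000

At (-1, -3/2): F = (2.0000, 1.5000).
Jacobian J = [[2·x + 3·y, 3·x - 1], [-4·x·y + y + 5, -2·x^2 + x]].
At the point, J = [[-6.5000, -4.0000], [-2.5000, -3.0000]] (det J = 9.5000).
Solving J·Δ = −F gives Δ = (0.0000, 0.5000).
Then the next iterate is (x, y)₁ = (-1.0000, -1.0000).
Re-evaluating at (-1.0000, -1.0000): F = (0.0000, 0.0000), so ‖F‖₂ = 0.0000.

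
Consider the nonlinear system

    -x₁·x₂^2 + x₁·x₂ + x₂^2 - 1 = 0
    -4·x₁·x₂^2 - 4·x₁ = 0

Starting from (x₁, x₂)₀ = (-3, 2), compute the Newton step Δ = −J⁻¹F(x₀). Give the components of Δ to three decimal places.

(2.122, -0.366)

At (-3, 2): F = (9.000, 60.000).
Jacobian J = [[-x₂^2 + x₂, -2·x₁·x₂ + x₁ + 2·x₂], [-4·x₂^2 - 4, -8·x₁·x₂]].
At the point, J = [[-2.000, 13.000], [-20.000, 48.000]] (det J = 164.000).
Solving J·Δ = −F gives Δ = (2.122, -0.366).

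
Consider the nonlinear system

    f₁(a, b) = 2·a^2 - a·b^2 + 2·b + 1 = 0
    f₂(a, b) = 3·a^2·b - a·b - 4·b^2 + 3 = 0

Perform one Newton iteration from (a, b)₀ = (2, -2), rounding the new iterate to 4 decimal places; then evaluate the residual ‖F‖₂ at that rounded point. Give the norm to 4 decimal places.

At (2, -2): F = (-3.0000, -33.0000).
Jacobian J = [[4·a - b^2, -2·a·b + 2], [6·a·b - b, 3·a^2 - a - 8·b]].
At the point, J = [[4.0000, 10.0000], [-22.0000, 26.0000]] (det J = 324.0000).
Solving J·Δ = −F gives Δ = (-0.7778, 0.6111).
Then the next iterate is (a, b)₁ = (1.2222, -1.3889).
Re-evaluating at (1.2222, -1.3889): F = (-1.147931, -9.242763), so ‖F‖₂ = 9.3138.

9.3138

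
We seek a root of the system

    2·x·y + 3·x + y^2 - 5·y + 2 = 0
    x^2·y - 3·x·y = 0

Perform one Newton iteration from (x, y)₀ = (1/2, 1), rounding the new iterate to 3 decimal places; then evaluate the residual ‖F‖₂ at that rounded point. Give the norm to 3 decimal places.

At (1/2, 1): F = (0.500, -1.250).
Jacobian J = [[2·y + 3, 2·x + 2·y - 5], [2·x·y - 3·y, x^2 - 3·x]].
At the point, J = [[5.000, -2.000], [-2.000, -1.250]] (det J = -10.250).
Solving J·Δ = −F gives Δ = (-0.305, -0.512).
Then the next iterate is (x, y)₁ = (0.195, 0.488).
Re-evaluating at (0.195, 0.488): F = (0.57346, -0.26692), so ‖F‖₂ = 0.633.

0.633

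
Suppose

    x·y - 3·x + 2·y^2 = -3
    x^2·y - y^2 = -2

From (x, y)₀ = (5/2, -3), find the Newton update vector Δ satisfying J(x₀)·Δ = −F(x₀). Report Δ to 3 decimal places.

At (5/2, -3): F = (6.000, -25.750).
Jacobian J = [[y - 3, x + 4·y], [2·x·y, x^2 - 2·y]].
At the point, J = [[-6.000, -9.500], [-15.000, 12.250]] (det J = -216.000).
Solving J·Δ = −F gives Δ = (-0.792, 1.132).

(-0.792, 1.132)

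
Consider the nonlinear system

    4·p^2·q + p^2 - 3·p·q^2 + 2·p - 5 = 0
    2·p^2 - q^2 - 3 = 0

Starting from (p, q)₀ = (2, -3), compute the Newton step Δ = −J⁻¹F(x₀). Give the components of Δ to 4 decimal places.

At (2, -3): F = (-99.0000, -4.0000).
Jacobian J = [[8·p·q + 2·p - 3·q^2 + 2, 4·p^2 - 6·p·q], [4·p, -2·q]].
At the point, J = [[-69.0000, 52.0000], [8.0000, 6.0000]] (det J = -830.0000).
Solving J·Δ = −F gives Δ = (-0.4651, 1.2867).

(-0.4651, 1.2867)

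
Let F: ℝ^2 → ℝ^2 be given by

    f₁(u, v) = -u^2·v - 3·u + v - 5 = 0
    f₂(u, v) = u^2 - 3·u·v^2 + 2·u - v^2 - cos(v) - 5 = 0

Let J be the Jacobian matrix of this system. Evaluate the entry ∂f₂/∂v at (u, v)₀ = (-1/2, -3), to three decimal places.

-3.141

∂f₂/∂v = -6·u·v - 2·v + sin(v).
At (-1/2, -3) this is -3.141.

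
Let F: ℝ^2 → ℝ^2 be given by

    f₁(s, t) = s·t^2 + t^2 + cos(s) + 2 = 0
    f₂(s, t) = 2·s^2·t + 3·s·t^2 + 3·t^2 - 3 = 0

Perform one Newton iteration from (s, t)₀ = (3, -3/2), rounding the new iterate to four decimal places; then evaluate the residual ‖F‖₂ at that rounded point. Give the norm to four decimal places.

4.4325

At (3, -3/2): F = (10.010008, -3.0000).
Jacobian J = [[t^2 - sin(s), 2·s·t + 2·t], [4·s·t + 3·t^2, 2·s^2 + 6·s·t + 6·t]].
At the point, J = [[2.108880, -12.0000], [-11.2500, -18.0000]] (det J = -172.959840).
Solving J·Δ = −F gives Δ = (-1.2499, 0.6145).
Then the next iterate is (s, t)₁ = (1.7501, -0.8855).
Re-evaluating at (1.7501, -0.8855): F = (3.978037, -1.955163), so ‖F‖₂ = 4.4325.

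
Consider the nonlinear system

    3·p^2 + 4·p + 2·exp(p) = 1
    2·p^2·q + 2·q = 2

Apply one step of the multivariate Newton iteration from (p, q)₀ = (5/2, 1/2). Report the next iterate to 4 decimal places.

(1.2982, 0.5523)

At (5/2, 1/2): F = (52.114988, 5.2500).
Jacobian J = [[6·p + 2·exp(p) + 4, 0], [4·p·q, 2·p^2 + 2]].
At the point, J = [[43.364988, 0.0000], [5.0000, 14.5000]] (det J = 628.792325).
Solving J·Δ = −F gives Δ = (-1.2018, 0.0523).
Then the next iterate is (p, q)₁ = (1.2982, 0.5523).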